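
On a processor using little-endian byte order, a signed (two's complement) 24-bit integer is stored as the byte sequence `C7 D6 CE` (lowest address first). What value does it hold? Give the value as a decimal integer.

-3221817

Little-endian stores the least-significant byte at the lowest address.
Reassemble most-significant byte first: CE D6 C7 → 0xCED6C7.
Top bit is set, so as a signed 24-bit value this is 0xCED6C7 − 2^24 = -3221817.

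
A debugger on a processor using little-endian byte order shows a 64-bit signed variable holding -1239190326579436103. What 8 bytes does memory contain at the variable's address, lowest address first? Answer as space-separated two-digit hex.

Two's complement of -1239190326579436103 in 64 bits: 1239190326579436103 = 0x11327D0958DE1A47; invert → 0xEECD82F6A721E5B8; add 1 → 0xEECD82F6A721E5B9.
Split into bytes (most-significant first): EE CD 82 F6 A7 21 E5 B9.
In little-endian order the low byte comes first in memory.
So at ascending addresses the bytes are B9 E5 21 A7 F6 82 CD EE.

B9 E5 21 A7 F6 82 CD EE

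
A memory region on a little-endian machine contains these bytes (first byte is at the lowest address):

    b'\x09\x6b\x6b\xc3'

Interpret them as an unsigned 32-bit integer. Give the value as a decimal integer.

In little-endian order the low byte comes first in memory.
Reassemble most-significant byte first: C3 6B 6B 09 → 0xC36B6B09.
0xC36B6B09 = 3278596873.

3278596873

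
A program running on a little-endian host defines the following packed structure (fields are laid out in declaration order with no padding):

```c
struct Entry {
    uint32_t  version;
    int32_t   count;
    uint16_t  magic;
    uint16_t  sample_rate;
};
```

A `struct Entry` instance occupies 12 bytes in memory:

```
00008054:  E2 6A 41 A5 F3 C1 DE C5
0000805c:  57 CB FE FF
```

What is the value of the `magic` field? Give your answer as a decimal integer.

`magic` follows `version` (4 B), `count` (4 B), so it starts at offset 4 + 4 = 8 and occupies 2 bytes.
Bytes at offsets 8..9: 57 CB.
In little-endian order the low byte comes first in memory.
Reassemble most-significant byte first: CB 57 → 0xCB57.
0xCB57 = 52055.

52055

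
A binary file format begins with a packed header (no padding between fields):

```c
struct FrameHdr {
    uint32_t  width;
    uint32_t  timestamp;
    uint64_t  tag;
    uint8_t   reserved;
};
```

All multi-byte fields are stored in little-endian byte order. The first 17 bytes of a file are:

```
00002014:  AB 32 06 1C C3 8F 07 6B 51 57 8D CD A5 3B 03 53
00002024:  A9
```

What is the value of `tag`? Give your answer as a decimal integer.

5981690313382385489

`tag` follows `width` (4 B), `timestamp` (4 B), so it starts at offset 4 + 4 = 8 and occupies 8 bytes.
Bytes at offsets 8..15: 51 57 8D CD A5 3B 03 53.
Little-endian stores the least-significant byte at the lowest address.
Reassemble most-significant byte first: 53 03 3B A5 CD 8D 57 51 → 0x53033BA5CD8D5751.
0x53033BA5CD8D5751 = 5981690313382385489.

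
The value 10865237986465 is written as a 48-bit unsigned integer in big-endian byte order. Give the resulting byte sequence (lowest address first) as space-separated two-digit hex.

09 E1 C2 A6 8C A1

10865237986465 in hexadecimal, padded to 48 bits, is 0x09E1C2A68CA1.
Split into bytes (most-significant first): 09 E1 C2 A6 8C A1.
Big-endian stores the most-significant byte at the lowest address.
So the memory order matches the most-significant-first order: 09 E1 C2 A6 8C A1.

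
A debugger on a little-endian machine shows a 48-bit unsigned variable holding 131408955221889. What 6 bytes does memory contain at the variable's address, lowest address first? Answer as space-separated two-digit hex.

131408955221889 in hexadecimal, padded to 48 bits, is 0x77840818A781.
Split into bytes (most-significant first): 77 84 08 18 A7 81.
Little-endian stores the least-significant byte at the lowest address.
So at ascending addresses the bytes are 81 A7 18 08 84 77.

81 A7 18 08 84 77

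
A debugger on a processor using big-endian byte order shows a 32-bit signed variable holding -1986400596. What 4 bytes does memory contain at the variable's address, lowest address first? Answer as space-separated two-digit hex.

Two's complement of -1986400596 in 32 bits: 1986400596 = 0x76661154; invert → 0x8999EEAB; add 1 → 0x8999EEAC.
Split into bytes (most-significant first): 89 99 EE AC.
Big-endian: lowest address holds the most-significant byte.
So the memory order matches the most-significant-first order: 89 99 EE AC.

89 99 EE AC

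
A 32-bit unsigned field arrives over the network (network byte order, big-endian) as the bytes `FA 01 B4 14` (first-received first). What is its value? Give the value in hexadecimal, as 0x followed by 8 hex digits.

Big-endian stores the most-significant byte at the lowest address.
The bytes are already most-significant first: 0xFA01B414.

0xFA01B414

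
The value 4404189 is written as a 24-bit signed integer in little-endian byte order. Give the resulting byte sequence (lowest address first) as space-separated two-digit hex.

DD 33 43

4404189 in hexadecimal, padded to 24 bits, is 0x4333DD.
Split into bytes (most-significant first): 43 33 DD.
Little-endian stores the least-significant byte at the lowest address.
So at ascending addresses the bytes are DD 33 43.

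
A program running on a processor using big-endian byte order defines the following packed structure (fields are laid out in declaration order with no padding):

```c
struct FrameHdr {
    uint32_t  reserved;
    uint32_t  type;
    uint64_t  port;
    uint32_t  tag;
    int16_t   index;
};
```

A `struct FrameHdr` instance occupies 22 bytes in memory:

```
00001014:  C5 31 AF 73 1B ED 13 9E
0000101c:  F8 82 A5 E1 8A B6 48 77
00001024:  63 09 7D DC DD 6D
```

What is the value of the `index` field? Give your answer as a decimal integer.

`index` follows `reserved` (4 B), `type` (4 B), `port` (8 B), `tag` (4 B), so it starts at offset 4 + 4 + 8 + 4 = 20 and occupies 2 bytes.
Bytes at offsets 20..21: DD 6D.
Big-endian stores the most-significant byte at the lowest address.
The bytes are already most-significant first: 0xDD6D.
Top bit is set, so as a signed 16-bit value this is 0xDD6D − 2^16 = -8851.

-8851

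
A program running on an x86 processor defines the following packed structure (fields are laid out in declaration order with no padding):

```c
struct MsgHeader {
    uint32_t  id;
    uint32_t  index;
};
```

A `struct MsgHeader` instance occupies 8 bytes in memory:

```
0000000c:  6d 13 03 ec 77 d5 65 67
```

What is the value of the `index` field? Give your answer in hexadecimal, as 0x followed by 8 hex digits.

`index` follows `id` (4 bytes), so it starts at byte offset 4 and occupies 4 bytes.
Bytes at offsets 4..7: 77 D5 65 67.
In little-endian order the low byte comes first in memory.
Reassemble most-significant byte first: 67 65 D5 77 → 0x6765D577.

0x6765D577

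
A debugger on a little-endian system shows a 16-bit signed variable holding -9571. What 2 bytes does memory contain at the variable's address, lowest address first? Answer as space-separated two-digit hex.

9D DA

Two's complement of -9571 in 16 bits: 9571 = 0x2563; invert → 0xDA9C; add 1 → 0xDA9D.
Split into bytes (most-significant first): DA 9D.
Little-endian stores the least-significant byte at the lowest address.
So at ascending addresses the bytes are 9D DA.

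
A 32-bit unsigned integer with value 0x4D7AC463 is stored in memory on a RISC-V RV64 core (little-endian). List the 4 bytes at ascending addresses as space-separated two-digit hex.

Split into bytes (most-significant first): 4D 7A C4 63.
Little-endian stores the least-significant byte at the lowest address.
So at ascending addresses the bytes are 63 C4 7A 4D.

63 C4 7A 4D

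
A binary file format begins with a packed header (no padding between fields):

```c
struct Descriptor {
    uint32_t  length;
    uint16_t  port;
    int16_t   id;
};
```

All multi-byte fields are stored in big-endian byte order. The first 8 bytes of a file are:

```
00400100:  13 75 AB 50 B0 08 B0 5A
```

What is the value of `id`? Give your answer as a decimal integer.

`id` follows `length` (4 B), `port` (2 B), so it starts at offset 4 + 2 = 6 and occupies 2 bytes.
Bytes at offsets 6..7: B0 5A.
In big-endian order the high byte comes first in memory.
The bytes are already most-significant first: 0xB05A.
Top bit is set, so as a signed 16-bit value this is 0xB05A − 2^16 = -20390.

-20390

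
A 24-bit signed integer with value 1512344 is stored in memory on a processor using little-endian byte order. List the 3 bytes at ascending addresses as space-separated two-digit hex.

1512344 in hexadecimal, padded to 24 bits, is 0x171398.
Split into bytes (most-significant first): 17 13 98.
Little-endian stores the least-significant byte at the lowest address.
So at ascending addresses the bytes are 98 13 17.

98 13 17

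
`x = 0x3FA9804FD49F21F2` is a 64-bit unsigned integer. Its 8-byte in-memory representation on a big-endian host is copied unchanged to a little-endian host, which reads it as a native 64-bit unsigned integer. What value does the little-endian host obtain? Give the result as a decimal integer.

17447402165625727295

Stored big-endian, the bytes at ascending addresses are 3F A9 80 4F D4 9F 21 F2.
Read back as little-endian, the first byte is least significant, giving 0xF2219FD44F80A93F.
0xF2219FD44F80A93F = 17447402165625727295.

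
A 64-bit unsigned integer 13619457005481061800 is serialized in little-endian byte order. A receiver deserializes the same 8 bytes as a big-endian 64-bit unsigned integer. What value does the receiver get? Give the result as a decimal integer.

12136470705227629245

13619457005481061800 in 64-bit hexadecimal is 0xBD0207FCCD676DA8.
Stored little-endian, the bytes at ascending addresses are A8 6D 67 CD FC 07 02 BD.
Read back as big-endian, the last byte is least significant, giving 0xA86D67CDFC0702BD.
0xA86D67CDFC0702BD = 12136470705227629245.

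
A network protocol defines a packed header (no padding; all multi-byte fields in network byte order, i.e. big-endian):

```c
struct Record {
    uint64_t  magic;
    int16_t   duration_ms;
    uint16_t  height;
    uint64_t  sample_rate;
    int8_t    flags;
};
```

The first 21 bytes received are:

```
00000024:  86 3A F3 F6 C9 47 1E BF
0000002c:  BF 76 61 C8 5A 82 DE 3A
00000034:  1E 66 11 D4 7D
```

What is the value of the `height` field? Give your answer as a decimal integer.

`height` follows `magic` (8 B), `duration_ms` (2 B), so it starts at offset 8 + 2 = 10 and occupies 2 bytes.
Bytes at offsets 10..11: 61 C8.
Big-endian stores the most-significant byte at the lowest address.
The bytes are already most-significant first: 0x61C8.
0x61C8 = 25032.

25032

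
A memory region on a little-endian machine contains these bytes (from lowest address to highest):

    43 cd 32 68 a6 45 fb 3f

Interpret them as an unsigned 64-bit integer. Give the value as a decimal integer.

4610355224558882115

Little-endian stores the least-significant byte at the lowest address.
Reassemble most-significant byte first: 3F FB 45 A6 68 32 CD 43 → 0x3FFB45A66832CD43.
0x3FFB45A66832CD43 = 4610355224558882115.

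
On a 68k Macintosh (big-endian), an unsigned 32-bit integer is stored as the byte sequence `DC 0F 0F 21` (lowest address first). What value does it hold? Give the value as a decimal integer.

3691974433

In big-endian order the high byte comes first in memory.
The bytes are already most-significant first: 0xDC0F0F21.
0xDC0F0F21 = 3691974433.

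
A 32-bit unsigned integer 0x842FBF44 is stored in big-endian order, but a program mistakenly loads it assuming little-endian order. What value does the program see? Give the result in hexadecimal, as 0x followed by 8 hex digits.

0x44BF2F84

Stored big-endian, the bytes at ascending addresses are 84 2F BF 44.
Read back as little-endian, the first byte is least significant, giving 0x44BF2F84.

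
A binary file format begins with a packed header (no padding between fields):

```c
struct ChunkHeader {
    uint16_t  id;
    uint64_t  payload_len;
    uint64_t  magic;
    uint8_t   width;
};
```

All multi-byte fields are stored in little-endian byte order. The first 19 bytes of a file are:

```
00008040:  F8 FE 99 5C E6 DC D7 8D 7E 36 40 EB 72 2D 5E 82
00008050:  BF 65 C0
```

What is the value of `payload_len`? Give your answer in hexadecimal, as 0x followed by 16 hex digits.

`payload_len` follows `id` (2 bytes), so it starts at byte offset 2 and occupies 8 bytes.
Bytes at offsets 2..9: 99 5C E6 DC D7 8D 7E 36.
Little-endian stores the least-significant byte at the lowest address.
Reassemble most-significant byte first: 36 7E 8D D7 DC E6 5C 99 → 0x367E8DD7DCE65C99.

0x367E8DD7DCE65C99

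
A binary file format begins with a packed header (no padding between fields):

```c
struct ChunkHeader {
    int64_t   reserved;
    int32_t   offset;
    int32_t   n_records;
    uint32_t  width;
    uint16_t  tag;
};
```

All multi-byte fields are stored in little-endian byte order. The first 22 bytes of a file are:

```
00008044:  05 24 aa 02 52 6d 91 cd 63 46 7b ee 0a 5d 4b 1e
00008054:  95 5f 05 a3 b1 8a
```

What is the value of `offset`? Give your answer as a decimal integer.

-293910941

`offset` follows `reserved` (8 bytes), so it starts at byte offset 8 and occupies 4 bytes.
Bytes at offsets 8..11: 63 46 7B EE.
Little-endian: lowest address holds the least-significant byte.
Reassemble most-significant byte first: EE 7B 46 63 → 0xEE7B4663.
Top bit is set, so as a signed 32-bit value this is 0xEE7B4663 − 2^32 = -293910941.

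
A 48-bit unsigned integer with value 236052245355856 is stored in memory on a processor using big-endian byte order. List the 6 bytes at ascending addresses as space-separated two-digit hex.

D6 B0 32 3B 9D 50

236052245355856 in hexadecimal, padded to 48 bits, is 0xD6B0323B9D50.
Split into bytes (most-significant first): D6 B0 32 3B 9D 50.
Big-endian: lowest address holds the most-significant byte.
So the memory order matches the most-significant-first order: D6 B0 32 3B 9D 50.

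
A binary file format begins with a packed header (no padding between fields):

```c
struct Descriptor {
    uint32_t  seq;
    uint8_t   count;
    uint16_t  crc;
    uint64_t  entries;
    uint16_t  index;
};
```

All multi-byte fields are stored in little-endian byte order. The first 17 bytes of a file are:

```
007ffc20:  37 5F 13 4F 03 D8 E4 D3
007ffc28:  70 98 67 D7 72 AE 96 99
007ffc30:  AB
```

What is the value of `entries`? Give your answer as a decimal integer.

`entries` follows `seq` (4 B), `count` (1 B), `crc` (2 B), so it starts at offset 4 + 1 + 2 = 7 and occupies 8 bytes.
Bytes at offsets 7..14: D3 70 98 67 D7 72 AE 96.
Little-endian: lowest address holds the least-significant byte.
Reassemble most-significant byte first: 96 AE 72 D7 67 98 70 D3 → 0x96AE72D7679870D3.
0x96AE72D7679870D3 = 10857742021118423251.

10857742021118423251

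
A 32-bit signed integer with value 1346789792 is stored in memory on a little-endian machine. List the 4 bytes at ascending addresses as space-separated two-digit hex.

A0 61 46 50

1346789792 in hexadecimal, padded to 32 bits, is 0x504661A0.
Split into bytes (most-significant first): 50 46 61 A0.
Little-endian stores the least-significant byte at the lowest address.
So at ascending addresses the bytes are A0 61 46 50.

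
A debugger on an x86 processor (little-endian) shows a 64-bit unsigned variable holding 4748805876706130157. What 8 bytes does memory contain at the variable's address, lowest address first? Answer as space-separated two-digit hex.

4748805876706130157 in hexadecimal, padded to 64 bits, is 0x41E725C8DC5B38ED.
Split into bytes (most-significant first): 41 E7 25 C8 DC 5B 38 ED.
In little-endian order the low byte comes first in memory.
So at ascending addresses the bytes are ED 38 5B DC C8 25 E7 41.

ED 38 5B DC C8 25 E7 41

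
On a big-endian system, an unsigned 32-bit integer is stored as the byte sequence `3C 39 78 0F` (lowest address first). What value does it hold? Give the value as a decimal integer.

Big-endian: lowest address holds the most-significant byte.
The bytes are already most-significant first: 0x3C39780F.
0x3C39780F = 1010399247.

1010399247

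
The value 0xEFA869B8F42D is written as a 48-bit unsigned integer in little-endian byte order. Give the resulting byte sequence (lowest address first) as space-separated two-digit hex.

2D F4 B8 69 A8 EF

Split into bytes (most-significant first): EF A8 69 B8 F4 2D.
Little-endian: lowest address holds the least-significant byte.
So at ascending addresses the bytes are 2D F4 B8 69 A8 EF.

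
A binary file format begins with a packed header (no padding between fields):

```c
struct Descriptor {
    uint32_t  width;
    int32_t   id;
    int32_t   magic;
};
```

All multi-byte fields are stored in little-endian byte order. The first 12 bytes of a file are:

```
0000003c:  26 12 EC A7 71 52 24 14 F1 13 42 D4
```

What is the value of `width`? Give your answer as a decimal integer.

2817266214

`width` is the first field, at byte offset 0, occupying 4 bytes.
Bytes at offsets 0..3: 26 12 EC A7.
Little-endian stores the least-significant byte at the lowest address.
Reassemble most-significant byte first: A7 EC 12 26 → 0xA7EC1226.
0xA7EC1226 = 2817266214.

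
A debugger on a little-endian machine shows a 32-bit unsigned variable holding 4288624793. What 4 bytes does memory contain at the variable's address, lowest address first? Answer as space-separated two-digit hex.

4288624793 in hexadecimal, padded to 32 bits, is 0xFF9F3899.
Split into bytes (most-significant first): FF 9F 38 99.
Little-endian stores the least-significant byte at the lowest address.
So at ascending addresses the bytes are 99 38 9F FF.

99 38 9F FF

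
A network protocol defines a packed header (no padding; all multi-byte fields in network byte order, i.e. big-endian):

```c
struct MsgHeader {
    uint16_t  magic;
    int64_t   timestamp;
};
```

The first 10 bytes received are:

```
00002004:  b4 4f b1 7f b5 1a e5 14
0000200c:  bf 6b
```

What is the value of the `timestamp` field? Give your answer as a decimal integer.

`timestamp` follows `magic` (2 bytes), so it starts at byte offset 2 and occupies 8 bytes.
Bytes at offsets 2..9: B1 7F B5 1A E5 14 BF 6B.
In big-endian order the high byte comes first in memory.
The bytes are already most-significant first: 0xB17FB51AE514BF6B.
Top bit is set, so as a signed 64-bit value this is 0xB17FB51AE514BF6B − 2^64 = -5656603479836934293.

-5656603479836934293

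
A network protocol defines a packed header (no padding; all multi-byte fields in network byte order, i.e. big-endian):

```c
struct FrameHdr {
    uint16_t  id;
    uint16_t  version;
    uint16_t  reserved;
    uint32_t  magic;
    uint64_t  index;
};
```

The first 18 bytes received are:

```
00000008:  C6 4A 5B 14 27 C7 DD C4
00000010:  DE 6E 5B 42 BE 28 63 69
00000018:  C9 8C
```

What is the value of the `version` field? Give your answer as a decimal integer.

`version` follows `id` (2 bytes), so it starts at byte offset 2 and occupies 2 bytes.
Bytes at offsets 2..3: 5B 14.
In big-endian order the high byte comes first in memory.
The bytes are already most-significant first: 0x5B14.
0x5B14 = 23316.

23316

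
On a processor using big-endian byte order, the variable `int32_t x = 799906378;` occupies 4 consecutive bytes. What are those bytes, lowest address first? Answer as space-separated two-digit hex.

2F AD 9A 4A

799906378 in hexadecimal, padded to 32 bits, is 0x2FAD9A4A.
Split into bytes (most-significant first): 2F AD 9A 4A.
Big-endian stores the most-significant byte at the lowest address.
So the memory order matches the most-significant-first order: 2F AD 9A 4A.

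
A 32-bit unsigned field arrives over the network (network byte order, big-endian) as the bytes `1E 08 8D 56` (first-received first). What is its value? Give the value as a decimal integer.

503876950

Big-endian: lowest address holds the most-significant byte.
The bytes are already most-significant first: 0x1E088D56.
0x1E088D56 = 503876950.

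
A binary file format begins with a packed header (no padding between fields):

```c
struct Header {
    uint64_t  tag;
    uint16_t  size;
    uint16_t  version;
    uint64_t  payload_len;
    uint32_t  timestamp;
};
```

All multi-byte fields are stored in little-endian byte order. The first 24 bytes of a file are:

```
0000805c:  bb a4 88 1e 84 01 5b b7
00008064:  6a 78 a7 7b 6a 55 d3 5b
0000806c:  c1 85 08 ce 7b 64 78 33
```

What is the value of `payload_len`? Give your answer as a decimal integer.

14846263237142599018

`payload_len` follows `tag` (8 B), `size` (2 B), `version` (2 B), so it starts at offset 8 + 2 + 2 = 12 and occupies 8 bytes.
Bytes at offsets 12..19: 6A 55 D3 5B C1 85 08 CE.
Little-endian: lowest address holds the least-significant byte.
Reassemble most-significant byte first: CE 08 85 C1 5B D3 55 6A → 0xCE0885C15BD3556A.
0xCE0885C15BD3556A = 14846263237142599018.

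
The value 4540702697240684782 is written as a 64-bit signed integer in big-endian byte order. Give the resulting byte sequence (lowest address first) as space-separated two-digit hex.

3F 03 D1 0B A3 B0 68 EE

4540702697240684782 in hexadecimal, padded to 64 bits, is 0x3F03D10BA3B068EE.
Split into bytes (most-significant first): 3F 03 D1 0B A3 B0 68 EE.
In big-endian order the high byte comes first in memory.
So the memory order matches the most-significant-first order: 3F 03 D1 0B A3 B0 68 EE.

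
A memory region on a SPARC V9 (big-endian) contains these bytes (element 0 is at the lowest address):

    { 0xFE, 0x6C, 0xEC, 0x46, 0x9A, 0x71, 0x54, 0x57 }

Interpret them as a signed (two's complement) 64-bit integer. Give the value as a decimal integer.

Big-endian: lowest address holds the most-significant byte.
The bytes are already most-significant first: 0xFE6CEC469A715457.
Top bit is set, so as a signed 64-bit value this is 0xFE6CEC469A715457 − 2^64 = -113456102608120745.

-113456102608120745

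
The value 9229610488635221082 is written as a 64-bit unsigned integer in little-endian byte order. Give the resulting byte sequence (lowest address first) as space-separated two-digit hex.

5A 64 52 BE D6 29 16 80

9229610488635221082 in hexadecimal, padded to 64 bits, is 0x801629D6BE52645A.
Split into bytes (most-significant first): 80 16 29 D6 BE 52 64 5A.
Little-endian: lowest address holds the least-significant byte.
So at ascending addresses the bytes are 5A 64 52 BE D6 29 16 80.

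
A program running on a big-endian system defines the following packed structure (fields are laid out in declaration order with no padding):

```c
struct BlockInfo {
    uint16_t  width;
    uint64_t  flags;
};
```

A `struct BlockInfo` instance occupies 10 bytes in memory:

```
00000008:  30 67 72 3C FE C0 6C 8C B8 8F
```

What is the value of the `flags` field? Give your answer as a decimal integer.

8231734321334761615

`flags` follows `width` (2 bytes), so it starts at byte offset 2 and occupies 8 bytes.
Bytes at offsets 2..9: 72 3C FE C0 6C 8C B8 8F.
In big-endian order the high byte comes first in memory.
The bytes are already most-significant first: 0x723CFEC06C8CB88F.
0x723CFEC06C8CB88F = 8231734321334761615.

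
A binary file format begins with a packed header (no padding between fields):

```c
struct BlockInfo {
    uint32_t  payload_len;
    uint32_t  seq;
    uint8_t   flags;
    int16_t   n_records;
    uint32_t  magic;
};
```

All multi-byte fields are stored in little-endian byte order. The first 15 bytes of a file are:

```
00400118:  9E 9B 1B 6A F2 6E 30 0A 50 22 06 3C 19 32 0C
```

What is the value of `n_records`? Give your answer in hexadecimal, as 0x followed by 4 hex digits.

0x0622

`n_records` follows `payload_len` (4 B), `seq` (4 B), `flags` (1 B), so it starts at offset 4 + 4 + 1 = 9 and occupies 2 bytes.
Bytes at offsets 9..10: 22 06.
Little-endian: lowest address holds the least-significant byte.
Reassemble most-significant byte first: 06 22 → 0x0622.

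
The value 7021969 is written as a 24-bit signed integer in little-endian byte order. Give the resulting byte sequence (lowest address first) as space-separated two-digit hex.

7021969 in hexadecimal, padded to 24 bits, is 0x6B2591.
Split into bytes (most-significant first): 6B 25 91.
Little-endian: lowest address holds the least-significant byte.
So at ascending addresses the bytes are 91 25 6B.

91 25 6B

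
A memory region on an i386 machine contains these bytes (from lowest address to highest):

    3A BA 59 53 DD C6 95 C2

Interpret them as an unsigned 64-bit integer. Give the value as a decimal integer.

In little-endian order the low byte comes first in memory.
Reassemble most-significant byte first: C2 95 C6 DD 53 59 BA 3A → 0xC295C6DD5359BA3A.
0xC295C6DD5359BA3A = 14021331668776368698.

14021331668776368698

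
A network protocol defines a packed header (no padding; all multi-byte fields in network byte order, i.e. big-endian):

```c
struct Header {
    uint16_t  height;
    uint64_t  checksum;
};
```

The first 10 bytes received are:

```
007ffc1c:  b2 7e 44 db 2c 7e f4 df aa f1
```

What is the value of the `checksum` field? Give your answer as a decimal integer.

`checksum` follows `height` (2 bytes), so it starts at byte offset 2 and occupies 8 bytes.
Bytes at offsets 2..9: 44 DB 2C 7E F4 DF AA F1.
In big-endian order the high byte comes first in memory.
The bytes are already most-significant first: 0x44DB2C7EF4DFAAF1.
0x44DB2C7EF4DFAAF1 = 4961608338264533745.

4961608338264533745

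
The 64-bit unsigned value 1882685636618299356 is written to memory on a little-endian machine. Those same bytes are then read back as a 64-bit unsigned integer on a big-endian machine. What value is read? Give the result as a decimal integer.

15863751096710471706

1882685636618299356 in 64-bit hexadecimal is 0x1A20A49C925D27DC.
Stored little-endian, the bytes at ascending addresses are DC 27 5D 92 9C A4 20 1A.
Read back as big-endian, the last byte is least significant, giving 0xDC275D929CA4201A.
0xDC275D929CA4201A = 15863751096710471706.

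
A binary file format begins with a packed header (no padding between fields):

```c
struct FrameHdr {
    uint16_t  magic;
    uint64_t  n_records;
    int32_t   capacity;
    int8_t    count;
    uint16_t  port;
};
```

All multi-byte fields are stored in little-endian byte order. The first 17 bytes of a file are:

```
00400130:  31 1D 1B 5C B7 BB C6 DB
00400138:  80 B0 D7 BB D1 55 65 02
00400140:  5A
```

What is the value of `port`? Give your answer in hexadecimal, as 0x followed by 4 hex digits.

`port` follows `magic` (2 B), `n_records` (8 B), `capacity` (4 B), `count` (1 B), so it starts at offset 2 + 8 + 4 + 1 = 15 and occupies 2 bytes.
Bytes at offsets 15..16: 02 5A.
Little-endian: lowest address holds the least-significant byte.
Reassemble most-significant byte first: 5A 02 → 0x5A02.

0x5A02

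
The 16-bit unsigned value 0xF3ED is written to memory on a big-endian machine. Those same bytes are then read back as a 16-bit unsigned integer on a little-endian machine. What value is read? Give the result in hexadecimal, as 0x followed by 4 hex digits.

0xEDF3

Stored big-endian, the bytes at ascending addresses are F3 ED.
Read back as little-endian, the first byte is least significant, giving 0xEDF3.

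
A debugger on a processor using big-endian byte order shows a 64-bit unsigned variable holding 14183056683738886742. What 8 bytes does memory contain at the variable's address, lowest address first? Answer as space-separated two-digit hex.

14183056683738886742 in hexadecimal, padded to 64 bits, is 0xC4D456E8A77C7256.
Split into bytes (most-significant first): C4 D4 56 E8 A7 7C 72 56.
Big-endian stores the most-significant byte at the lowest address.
So the memory order matches the most-significant-first order: C4 D4 56 E8 A7 7C 72 56.

C4 D4 56 E8 A7 7C 72 56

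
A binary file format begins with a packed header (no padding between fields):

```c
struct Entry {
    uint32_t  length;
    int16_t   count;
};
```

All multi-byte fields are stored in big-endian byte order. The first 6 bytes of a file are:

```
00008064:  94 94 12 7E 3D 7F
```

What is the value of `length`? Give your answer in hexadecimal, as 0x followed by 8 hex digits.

0x9494127E

`length` is the first field, at byte offset 0, occupying 4 bytes.
Bytes at offsets 0..3: 94 94 12 7E.
Big-endian stores the most-significant byte at the lowest address.
The bytes are already most-significant first: 0x9494127E.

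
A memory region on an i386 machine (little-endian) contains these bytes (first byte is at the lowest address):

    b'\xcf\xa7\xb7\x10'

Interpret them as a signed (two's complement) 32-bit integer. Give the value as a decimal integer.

280471503

In little-endian order the low byte comes first in memory.
Reassemble most-significant byte first: 10 B7 A7 CF → 0x10B7A7CF.
0x10B7A7CF = 280471503.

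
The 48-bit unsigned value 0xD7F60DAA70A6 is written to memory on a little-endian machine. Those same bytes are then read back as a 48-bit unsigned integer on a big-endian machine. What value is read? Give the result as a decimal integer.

Stored little-endian, the bytes at ascending addresses are A6 70 AA 0D F6 D7.
Read back as big-endian, the last byte is least significant, giving 0xA670AA0DF6D7.
0xA670AA0DF6D7 = 183002819589847.

183002819589847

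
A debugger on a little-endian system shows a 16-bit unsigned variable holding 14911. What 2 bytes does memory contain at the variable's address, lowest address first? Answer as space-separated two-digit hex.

14911 in hexadecimal, padded to 16 bits, is 0x3A3F.
Split into bytes (most-significant first): 3A 3F.
In little-endian order the low byte comes first in memory.
So at ascending addresses the bytes are 3F 3A.

3F 3A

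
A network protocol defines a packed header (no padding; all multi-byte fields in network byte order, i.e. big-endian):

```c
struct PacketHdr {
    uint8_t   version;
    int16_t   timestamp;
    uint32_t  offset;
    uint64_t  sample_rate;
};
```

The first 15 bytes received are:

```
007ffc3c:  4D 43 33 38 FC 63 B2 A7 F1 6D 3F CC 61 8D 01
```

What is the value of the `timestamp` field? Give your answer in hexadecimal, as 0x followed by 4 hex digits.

`timestamp` follows `version` (1 byte), so it starts at byte offset 1 and occupies 2 bytes.
Bytes at offsets 1..2: 43 33.
In big-endian order the high byte comes first in memory.
The bytes are already most-significant first: 0x4333.

0x4333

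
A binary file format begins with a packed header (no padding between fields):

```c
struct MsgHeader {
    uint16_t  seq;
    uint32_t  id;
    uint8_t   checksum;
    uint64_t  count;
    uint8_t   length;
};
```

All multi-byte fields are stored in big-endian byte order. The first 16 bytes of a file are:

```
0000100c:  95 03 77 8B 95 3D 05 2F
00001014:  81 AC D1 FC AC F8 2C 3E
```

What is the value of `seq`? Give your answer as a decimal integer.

38147

`seq` is the first field, at byte offset 0, occupying 2 bytes.
Bytes at offsets 0..1: 95 03.
Big-endian: lowest address holds the most-significant byte.
The bytes are already most-significant first: 0x9503.
0x9503 = 38147.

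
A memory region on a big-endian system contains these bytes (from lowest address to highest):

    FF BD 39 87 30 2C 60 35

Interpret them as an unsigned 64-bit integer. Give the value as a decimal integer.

Big-endian stores the most-significant byte at the lowest address.
The bytes are already most-significant first: 0xFFBD3987302C6035.
0xFFBD3987302C6035 = 18427948503061520437.

18427948503061520437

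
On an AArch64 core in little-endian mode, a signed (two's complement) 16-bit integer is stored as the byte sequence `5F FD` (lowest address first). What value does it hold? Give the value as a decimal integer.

-673

In little-endian order the low byte comes first in memory.
Reassemble most-significant byte first: FD 5F → 0xFD5F.
Top bit is set, so as a signed 16-bit value this is 0xFD5F − 2^16 = -673.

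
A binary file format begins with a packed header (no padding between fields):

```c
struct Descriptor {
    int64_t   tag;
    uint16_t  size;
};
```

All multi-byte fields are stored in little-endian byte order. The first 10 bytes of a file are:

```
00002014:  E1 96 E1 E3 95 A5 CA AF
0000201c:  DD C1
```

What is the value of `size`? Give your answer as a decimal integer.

49629

`size` follows `tag` (8 bytes), so it starts at byte offset 8 and occupies 2 bytes.
Bytes at offsets 8..9: DD C1.
Little-endian stores the least-significant byte at the lowest address.
Reassemble most-significant byte first: C1 DD → 0xC1DD.
0xC1DD = 49629.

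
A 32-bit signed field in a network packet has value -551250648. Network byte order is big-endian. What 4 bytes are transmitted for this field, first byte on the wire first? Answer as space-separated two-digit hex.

Two's complement of -551250648 in 32 bits: 551250648 = 0x20DB6AD8; invert → 0xDF249527; add 1 → 0xDF249528.
Split into bytes (most-significant first): DF 24 95 28.
Big-endian: lowest address holds the most-significant byte.
So the memory order matches the most-significant-first order: DF 24 95 28.

DF 24 95 28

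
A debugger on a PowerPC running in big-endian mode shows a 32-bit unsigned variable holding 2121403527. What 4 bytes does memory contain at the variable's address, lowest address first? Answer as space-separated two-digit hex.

7E 72 0C 87

2121403527 in hexadecimal, padded to 32 bits, is 0x7E720C87.
Split into bytes (most-significant first): 7E 72 0C 87.
Big-endian stores the most-significant byte at the lowest address.
So the memory order matches the most-significant-first order: 7E 72 0C 87.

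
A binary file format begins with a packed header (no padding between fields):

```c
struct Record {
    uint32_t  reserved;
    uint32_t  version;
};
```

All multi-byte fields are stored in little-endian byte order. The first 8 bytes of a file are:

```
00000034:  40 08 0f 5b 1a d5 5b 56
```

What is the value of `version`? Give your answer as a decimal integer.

1448858906

`version` follows `reserved` (4 bytes), so it starts at byte offset 4 and occupies 4 bytes.
Bytes at offsets 4..7: 1A D5 5B 56.
Little-endian stores the least-significant byte at the lowest address.
Reassemble most-significant byte first: 56 5B D5 1A → 0x565BD51A.
0x565BD51A = 1448858906.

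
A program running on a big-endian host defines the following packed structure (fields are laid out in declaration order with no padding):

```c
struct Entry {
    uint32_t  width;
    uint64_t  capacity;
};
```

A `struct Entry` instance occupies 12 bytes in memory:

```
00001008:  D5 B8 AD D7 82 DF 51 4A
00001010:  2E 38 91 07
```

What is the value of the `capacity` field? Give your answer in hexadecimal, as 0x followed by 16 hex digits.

0x82DF514A2E389107

`capacity` follows `width` (4 bytes), so it starts at byte offset 4 and occupies 8 bytes.
Bytes at offsets 4..11: 82 DF 51 4A 2E 38 91 07.
In big-endian order the high byte comes first in memory.
The bytes are already most-significant first: 0x82DF514A2E389107.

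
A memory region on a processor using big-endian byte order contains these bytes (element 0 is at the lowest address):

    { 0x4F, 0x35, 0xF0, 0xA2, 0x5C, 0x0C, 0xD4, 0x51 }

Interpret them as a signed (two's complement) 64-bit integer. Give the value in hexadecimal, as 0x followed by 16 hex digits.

0x4F35F0A25C0CD451

In big-endian order the high byte comes first in memory.
The bytes are already most-significant first: 0x4F35F0A25C0CD451.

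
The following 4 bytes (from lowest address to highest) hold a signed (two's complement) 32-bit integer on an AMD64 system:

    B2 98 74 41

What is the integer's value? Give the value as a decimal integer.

1098160306

Little-endian stores the least-significant byte at the lowest address.
Reassemble most-significant byte first: 41 74 98 B2 → 0x417498B2.
0x417498B2 = 1098160306.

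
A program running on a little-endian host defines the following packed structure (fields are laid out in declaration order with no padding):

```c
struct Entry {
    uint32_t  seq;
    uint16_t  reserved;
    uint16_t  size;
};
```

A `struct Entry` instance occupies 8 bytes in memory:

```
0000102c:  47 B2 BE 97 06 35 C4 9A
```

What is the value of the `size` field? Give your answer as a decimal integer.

`size` follows `seq` (4 B), `reserved` (2 B), so it starts at offset 4 + 2 = 6 and occupies 2 bytes.
Bytes at offsets 6..7: C4 9A.
Little-endian stores the least-significant byte at the lowest address.
Reassemble most-significant byte first: 9A C4 → 0x9AC4.
0x9AC4 = 39620.

39620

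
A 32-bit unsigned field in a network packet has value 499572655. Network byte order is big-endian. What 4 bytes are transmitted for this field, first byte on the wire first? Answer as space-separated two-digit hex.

499572655 in hexadecimal, padded to 32 bits, is 0x1DC6DFAF.
Split into bytes (most-significant first): 1D C6 DF AF.
Big-endian: lowest address holds the most-significant byte.
So the memory order matches the most-significant-first order: 1D C6 DF AF.

1D C6 DF AF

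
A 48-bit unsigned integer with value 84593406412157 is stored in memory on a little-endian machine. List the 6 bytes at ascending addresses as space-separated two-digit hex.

84593406412157 in hexadecimal, padded to 48 bits, is 0x4CEFEFF0857D.
Split into bytes (most-significant first): 4C EF EF F0 85 7D.
Little-endian stores the least-significant byte at the lowest address.
So at ascending addresses the bytes are 7D 85 F0 EF EF 4C.

7D 85 F0 EF EF 4C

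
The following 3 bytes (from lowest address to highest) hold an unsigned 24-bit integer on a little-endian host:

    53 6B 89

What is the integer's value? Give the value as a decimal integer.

9005907

Little-endian: lowest address holds the least-significant byte.
Reassemble most-significant byte first: 89 6B 53 → 0x896B53.
0x896B53 = 9005907.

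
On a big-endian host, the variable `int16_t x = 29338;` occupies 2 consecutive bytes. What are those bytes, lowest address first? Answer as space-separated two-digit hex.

29338 in hexadecimal, padded to 16 bits, is 0x729A.
Split into bytes (most-significant first): 72 9A.
Big-endian: lowest address holds the most-significant byte.
So the memory order matches the most-significant-first order: 72 9A.

72 9A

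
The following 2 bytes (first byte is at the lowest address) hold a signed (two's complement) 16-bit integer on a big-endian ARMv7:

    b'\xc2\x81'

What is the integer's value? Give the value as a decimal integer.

In big-endian order the high byte comes first in memory.
The bytes are already most-significant first: 0xC281.
Top bit is set, so as a signed 16-bit value this is 0xC281 − 2^16 = -15743.

-15743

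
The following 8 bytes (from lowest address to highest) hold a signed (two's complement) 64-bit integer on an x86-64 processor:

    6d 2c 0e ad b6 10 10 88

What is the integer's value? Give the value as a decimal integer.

Little-endian: lowest address holds the least-significant byte.
Reassemble most-significant byte first: 88 10 10 B6 AD 0E 2C 6D → 0x881010B6AD0E2C6D.
Top bit is set, so as a signed 64-bit value this is 0x881010B6AD0E2C6D − 2^64 = -8642389308150502291.

-8642389308150502291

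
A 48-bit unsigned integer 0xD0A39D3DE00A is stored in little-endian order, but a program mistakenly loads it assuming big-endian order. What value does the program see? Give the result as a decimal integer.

11958222693328

Stored little-endian, the bytes at ascending addresses are 0A E0 3D 9D A3 D0.
Read back as big-endian, the last byte is least significant, giving 0x0AE03D9DA3D0.
0x0AE03D9DA3D0 = 11958222693328.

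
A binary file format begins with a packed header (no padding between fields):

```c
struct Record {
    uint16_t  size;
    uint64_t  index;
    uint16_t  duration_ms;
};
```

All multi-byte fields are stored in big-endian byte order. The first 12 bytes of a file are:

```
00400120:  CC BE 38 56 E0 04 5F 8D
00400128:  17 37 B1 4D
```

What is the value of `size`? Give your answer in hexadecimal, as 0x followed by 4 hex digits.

`size` is the first field, at byte offset 0, occupying 2 bytes.
Bytes at offsets 0..1: CC BE.
Big-endian: lowest address holds the most-significant byte.
The bytes are already most-significant first: 0xCCBE.

0xCCBE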